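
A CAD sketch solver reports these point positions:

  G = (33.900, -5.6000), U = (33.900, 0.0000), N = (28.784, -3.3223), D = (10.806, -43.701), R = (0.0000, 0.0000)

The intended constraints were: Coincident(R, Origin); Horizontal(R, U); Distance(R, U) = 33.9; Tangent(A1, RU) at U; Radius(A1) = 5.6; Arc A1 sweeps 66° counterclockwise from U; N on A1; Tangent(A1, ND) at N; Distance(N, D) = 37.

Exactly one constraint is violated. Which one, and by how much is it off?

Distance(N, D) = 37 — off by 7.20.

R = (0.00, 0.00) ✓; R.y = 0.00, U.y = 0.00 ✓; |RU| = 33.90 ✓; ∠(GU, UR) = 90.00° ✓; |GU| = 5.600 ✓; bearing(G→N) − bearing(G→U) = 66.00° ✓; |GN| = 5.600 ✓; ∠(GN, ND) = 90.00° ✓; |ND| = 44.20 ✗.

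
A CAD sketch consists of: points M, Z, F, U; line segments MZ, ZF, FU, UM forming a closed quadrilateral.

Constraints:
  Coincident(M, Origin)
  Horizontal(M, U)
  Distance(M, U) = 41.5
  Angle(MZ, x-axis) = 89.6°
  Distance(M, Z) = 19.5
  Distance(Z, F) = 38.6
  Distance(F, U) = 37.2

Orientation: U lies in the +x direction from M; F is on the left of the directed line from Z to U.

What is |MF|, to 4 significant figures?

50.46

Checks: |ZF| = 38.60 ✓; |FU| = 37.20 ✓.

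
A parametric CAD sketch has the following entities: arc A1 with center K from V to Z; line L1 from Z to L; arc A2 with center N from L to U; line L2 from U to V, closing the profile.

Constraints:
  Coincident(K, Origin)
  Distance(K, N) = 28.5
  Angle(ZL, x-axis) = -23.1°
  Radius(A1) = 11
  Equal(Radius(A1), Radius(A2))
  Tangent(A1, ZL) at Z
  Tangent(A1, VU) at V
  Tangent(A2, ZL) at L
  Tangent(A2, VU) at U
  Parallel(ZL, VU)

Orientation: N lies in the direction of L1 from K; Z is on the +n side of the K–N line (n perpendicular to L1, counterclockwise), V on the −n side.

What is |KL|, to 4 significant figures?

30.55

The slot axis is L1's direction at -23.1°, so u = (cos -23.1°, sin -23.1°) = (0.9198, -0.3923) and n = (−sin -23.1°, cos -23.1°) = (0.3923, 0.9198). K is at the origin and N lies 28.5 along u from K, so N = 28.5·u = (26.21, -11.18). Tangency of A1 to both parallel lines with radius 11.0 puts Z and V at K ± 11.0·n: Z = (4.316, 10.12), V = (-4.316, -10.12). Equal radii place L and U the same way about N: L = N + 11.0·n = (30.53, -1.064), U = N − 11.0·n = (21.90, -21.30). Then |KL| = |L − K| = 30.55.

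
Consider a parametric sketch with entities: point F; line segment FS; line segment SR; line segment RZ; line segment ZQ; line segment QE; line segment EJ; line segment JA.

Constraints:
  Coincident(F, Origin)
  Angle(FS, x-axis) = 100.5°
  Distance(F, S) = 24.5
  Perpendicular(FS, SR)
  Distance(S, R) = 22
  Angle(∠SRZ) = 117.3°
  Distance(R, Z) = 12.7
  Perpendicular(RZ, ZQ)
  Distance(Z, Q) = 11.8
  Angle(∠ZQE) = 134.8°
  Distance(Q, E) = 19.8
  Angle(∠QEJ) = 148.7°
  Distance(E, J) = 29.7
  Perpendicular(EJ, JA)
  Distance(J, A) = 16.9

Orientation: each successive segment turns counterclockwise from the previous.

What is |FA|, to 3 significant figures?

48.1

F is at the origin; FS runs at 100.5° with length 24.5, so S = (-4.46, 24.1). FS is perpendicular to SR, so SR runs at -170°; with |SR| = 22.0, R = (-26.1, 20.1). ∠SRZ = 117.3° gives RZ at -107° from the x-axis; with |RZ| = 12.7, Z = (-29.8, 7.92). The perpendicularity gives ZQ at right angles to RZ, so ZQ runs at -16.8°; with |ZQ| = 11.8, Q = (-18.5, 4.51). ∠ZQE = 134.8° gives QE at 28.4° from the x-axis; with |QE| = 19.8, E = (-1.05, 13.9). ∠QEJ = 148.7° gives EJ at 59.7° from the x-axis; with |EJ| = 29.7, J = (13.9, 39.6). EJ is perpendicular to JA, so JA runs at 150°; with |JA| = 16.9, A = (-0.661, 48.1). Then |FA| = |A − F| = 48.1.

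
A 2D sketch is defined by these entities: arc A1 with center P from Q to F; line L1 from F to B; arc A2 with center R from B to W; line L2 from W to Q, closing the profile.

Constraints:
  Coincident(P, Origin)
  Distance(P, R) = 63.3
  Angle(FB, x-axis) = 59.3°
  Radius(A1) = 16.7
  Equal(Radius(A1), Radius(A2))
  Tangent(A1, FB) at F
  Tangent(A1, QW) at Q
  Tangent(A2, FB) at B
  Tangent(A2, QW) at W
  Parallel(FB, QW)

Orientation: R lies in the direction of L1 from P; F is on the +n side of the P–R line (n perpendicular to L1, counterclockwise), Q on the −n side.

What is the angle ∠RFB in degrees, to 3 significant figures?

14.8°

The slot axis is L1's direction at 59.3°, so u = (cos 59.3°, sin 59.3°) = (0.511, 0.860) and n = (−sin 59.3°, cos 59.3°) = (-0.860, 0.511). P is at the origin and R lies 63.3 along u from P, so R = 63.3·u = (32.3, 54.4). Tangency of A1 to both parallel lines with radius 16.7 puts F and Q at P ± 16.7·n: F = (-14.4, 8.53), Q = (14.4, -8.53). Equal radii place B and W the same way about R: B = R + 16.7·n = (18.0, 63.0), W = R − 16.7·n = (46.7, 45.9). Then cos ∠RFB = FR·FB / (|FR||FB|), giving 14.8°.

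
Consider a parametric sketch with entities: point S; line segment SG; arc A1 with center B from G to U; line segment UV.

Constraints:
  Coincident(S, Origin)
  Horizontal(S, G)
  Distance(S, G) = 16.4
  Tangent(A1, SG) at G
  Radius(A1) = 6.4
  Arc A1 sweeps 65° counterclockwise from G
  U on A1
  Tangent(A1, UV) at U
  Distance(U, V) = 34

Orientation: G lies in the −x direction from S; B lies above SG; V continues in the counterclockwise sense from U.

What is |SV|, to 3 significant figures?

34.7

S is at the origin; SG is horizontal with |SG| = 16.4 and G on the −x side, so G = (-16.4, 0.00). Tangency of A1 to SG means the radius BG is perpendicular to SG, so B = G + (0, 6.4) = (-16.4, 6.40). On A1, G sits at bearing -90° from B; a 65° counterclockwise sweep puts U at bearing -25°, so U = B + 6.4·(cos -25°, sin -25°) = (-10.6, 3.70). Since A1 is tangent to UV there, BU ⟂ UV, so UV runs along (−sin -25°, cos -25°); with |UV| = 34.0, V = (3.77, 34.5). Then |SV| = |V − S| = 34.7.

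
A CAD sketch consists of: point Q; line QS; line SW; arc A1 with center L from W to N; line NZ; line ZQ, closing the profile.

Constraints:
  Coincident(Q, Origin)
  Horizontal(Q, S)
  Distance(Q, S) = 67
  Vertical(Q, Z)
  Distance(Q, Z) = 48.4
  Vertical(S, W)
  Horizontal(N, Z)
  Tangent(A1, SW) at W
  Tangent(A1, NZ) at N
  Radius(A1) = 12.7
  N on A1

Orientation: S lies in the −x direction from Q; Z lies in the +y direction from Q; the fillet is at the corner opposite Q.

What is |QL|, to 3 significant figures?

65.0

QZ is vertical with |QZ| = 48.4 and Z on the +y side, so Z = (0.00, 48.4). The virtual corner opposite Q is at (-67.0, 48.4). A1 meets SW tangentially, so LW is at right angles to SW and A1 meets NZ tangentially, so LN is at right angles to NZ, with radius 12.7, so the center L sits 12.7 in from both sides at L = (-54.3, 35.7). Then |QL| = |L − Q| = 65.0.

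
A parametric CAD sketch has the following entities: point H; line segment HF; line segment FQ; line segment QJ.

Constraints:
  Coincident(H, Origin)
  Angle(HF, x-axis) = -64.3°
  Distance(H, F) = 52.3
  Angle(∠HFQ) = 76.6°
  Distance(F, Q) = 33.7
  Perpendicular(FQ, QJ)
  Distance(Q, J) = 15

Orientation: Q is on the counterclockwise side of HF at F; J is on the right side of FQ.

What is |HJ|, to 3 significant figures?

69.3

H is at the origin; HF runs at -64.3° with length 52.3, so F = 52.3·(cos -64.3°, sin -64.3°) = (22.7, -47.1). ∠HFQ = 76.6°, so FQ runs at -64.3° + (180° − 76.6°) = 39.1° from the x-axis; with |FQ| = 33.7, Q = F + 33.7·(cos 39.1°, sin 39.1°) = (48.8, -25.9). FQ ⟂ QJ; with |QJ| = 15.0 on the right of FQ, J = Q + 15.0·(0.631, -0.776) = (58.3, -37.5). Then |HJ| = |J − H| = 69.3.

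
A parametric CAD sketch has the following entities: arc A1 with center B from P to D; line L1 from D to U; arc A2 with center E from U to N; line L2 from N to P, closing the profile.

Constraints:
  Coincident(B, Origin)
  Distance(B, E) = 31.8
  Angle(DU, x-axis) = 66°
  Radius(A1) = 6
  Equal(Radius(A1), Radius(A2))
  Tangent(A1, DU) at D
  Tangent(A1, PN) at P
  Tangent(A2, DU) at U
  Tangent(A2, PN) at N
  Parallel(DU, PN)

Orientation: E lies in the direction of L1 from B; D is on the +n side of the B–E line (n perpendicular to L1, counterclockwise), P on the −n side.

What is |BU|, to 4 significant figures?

32.36

The slot axis is L1's direction at 66.0°, so u = (cos 66.0°, sin 66.0°) = (0.4067, 0.9135) and n = (−sin 66.0°, cos 66.0°) = (-0.9135, 0.4067). B is at the origin and E lies 31.8 along u from B, so E = 31.8·u = (12.93, 29.05). Tangency of A1 to both parallel lines with radius 6.0 puts D and P at B ± 6.0·n: D = (-5.481, 2.440), P = (5.481, -2.440). Equal radii place U and N the same way about E: U = E + 6.0·n = (7.453, 31.49), N = E − 6.0·n = (18.42, 26.61). Then |BU| = |U − B| = 32.36.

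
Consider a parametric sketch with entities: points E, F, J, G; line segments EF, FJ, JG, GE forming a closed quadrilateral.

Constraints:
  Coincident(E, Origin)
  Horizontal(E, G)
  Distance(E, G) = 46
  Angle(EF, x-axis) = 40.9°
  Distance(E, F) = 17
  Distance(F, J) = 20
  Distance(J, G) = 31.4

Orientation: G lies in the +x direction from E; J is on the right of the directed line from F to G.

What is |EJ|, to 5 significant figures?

18.025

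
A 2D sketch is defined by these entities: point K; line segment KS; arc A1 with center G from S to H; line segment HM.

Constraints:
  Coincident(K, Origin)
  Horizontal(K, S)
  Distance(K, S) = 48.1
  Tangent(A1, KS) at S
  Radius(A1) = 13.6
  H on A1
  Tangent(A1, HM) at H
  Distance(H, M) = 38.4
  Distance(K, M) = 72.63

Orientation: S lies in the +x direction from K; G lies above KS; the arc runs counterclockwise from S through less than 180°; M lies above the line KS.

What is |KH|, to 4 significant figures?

63.56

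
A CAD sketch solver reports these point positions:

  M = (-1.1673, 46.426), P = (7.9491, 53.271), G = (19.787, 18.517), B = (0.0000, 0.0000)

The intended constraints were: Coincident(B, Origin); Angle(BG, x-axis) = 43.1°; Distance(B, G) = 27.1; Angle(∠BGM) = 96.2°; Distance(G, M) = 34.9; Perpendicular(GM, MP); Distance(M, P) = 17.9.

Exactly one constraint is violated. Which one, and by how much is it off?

Distance(M, P) = 17.9 — off by 6.50.

B = (0.00, 0.00) ✓; BG at 43.10° ✓; |BG| = 27.10 ✓; ∠BGM = 96.20° ✓; |GM| = 34.90 ✓; ∠(GM, MP) = 90.00° ✓; |MP| = 11.40 ✗.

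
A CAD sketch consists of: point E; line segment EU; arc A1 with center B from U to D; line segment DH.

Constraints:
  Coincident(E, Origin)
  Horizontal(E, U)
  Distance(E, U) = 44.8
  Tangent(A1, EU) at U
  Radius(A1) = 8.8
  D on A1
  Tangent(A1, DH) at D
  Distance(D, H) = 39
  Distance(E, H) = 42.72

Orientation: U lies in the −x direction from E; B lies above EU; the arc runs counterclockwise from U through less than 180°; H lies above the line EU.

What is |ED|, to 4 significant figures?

37.38

Checks: E.y = 0.00, U.y = 0.00 ✓; |EU| = 44.80 ✓; |BD| = 8.800 ✓; ∠(BD, DH) = 90.00° ✓; |DH| = 39.00 ✓; |EH| = 42.72 ✓.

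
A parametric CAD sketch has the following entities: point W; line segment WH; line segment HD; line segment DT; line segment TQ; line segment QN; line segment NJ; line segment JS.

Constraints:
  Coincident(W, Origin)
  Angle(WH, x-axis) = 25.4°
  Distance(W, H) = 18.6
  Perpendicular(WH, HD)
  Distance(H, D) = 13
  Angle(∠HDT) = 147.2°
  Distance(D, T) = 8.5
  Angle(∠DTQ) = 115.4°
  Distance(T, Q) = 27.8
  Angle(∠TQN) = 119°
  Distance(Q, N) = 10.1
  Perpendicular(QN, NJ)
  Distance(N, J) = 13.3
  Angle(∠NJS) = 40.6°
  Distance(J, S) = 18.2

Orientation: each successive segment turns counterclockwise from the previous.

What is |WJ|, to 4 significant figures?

5.426

W is at the origin; WH runs at 25.4° with length 18.6, so H = (16.80, 7.978). The perpendicularity gives HD at right angles to WH, so HD runs at 115.4°; with |HD| = 13.0, D = (11.23, 19.72). ∠HDT = 147.2° gives DT at 148.2° from the x-axis; with |DT| = 8.5, T = (4.002, 24.20). ∠DTQ = 115.4° gives TQ at -147.2° from the x-axis; with |TQ| = 27.8, Q = (-19.37, 9.141). ∠TQN = 119.0° gives QN at -86.20° from the x-axis; with |QN| = 10.1, N = (-18.70, -0.9366). QN ⟂ NJ, so NJ runs at 3.800°; with |NJ| = 13.3, J = (-5.426, -0.05516). Then |WJ| = |J − W| = 5.426.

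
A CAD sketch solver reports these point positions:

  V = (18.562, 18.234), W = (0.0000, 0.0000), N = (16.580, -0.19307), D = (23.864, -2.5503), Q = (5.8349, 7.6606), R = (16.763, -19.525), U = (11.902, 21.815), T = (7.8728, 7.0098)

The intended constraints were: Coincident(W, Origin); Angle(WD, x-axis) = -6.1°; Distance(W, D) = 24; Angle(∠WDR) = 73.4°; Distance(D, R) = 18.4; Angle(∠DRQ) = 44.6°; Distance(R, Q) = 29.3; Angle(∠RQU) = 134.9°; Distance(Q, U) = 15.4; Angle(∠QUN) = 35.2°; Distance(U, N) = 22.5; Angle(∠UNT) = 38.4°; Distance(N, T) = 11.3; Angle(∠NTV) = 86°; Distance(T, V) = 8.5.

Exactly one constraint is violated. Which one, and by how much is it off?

Distance(T, V) = 8.5 — off by 7.00.

W = (0.00, 0.00) ✓; WD at -6.100° ✓; |WD| = 24.00 ✓; ∠WDR = 73.40° ✓; |DR| = 18.40 ✓; ∠DRQ = 44.60° ✓; |RQ| = 29.30 ✓; ∠RQU = 134.9° ✓; |QU| = 15.40 ✓; ∠QUN = 35.20° ✓; |UN| = 22.50 ✓; ∠UNT = 38.40° ✓; |NT| = 11.30 ✓; ∠NTV = 86.00° ✓; |TV| = 15.50 ✗.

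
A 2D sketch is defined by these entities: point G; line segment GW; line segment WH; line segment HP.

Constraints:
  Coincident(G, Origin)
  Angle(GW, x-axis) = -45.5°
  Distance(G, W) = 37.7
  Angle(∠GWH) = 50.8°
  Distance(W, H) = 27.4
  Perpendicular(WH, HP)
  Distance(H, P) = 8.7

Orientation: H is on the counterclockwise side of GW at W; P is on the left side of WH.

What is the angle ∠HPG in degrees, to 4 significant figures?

170.1°

G is at the origin; GW runs at -45.5° with length 37.7, so W = 37.7·(cos -45.5°, sin -45.5°) = (26.42, -26.89). ∠GWH = 50.8°, so WH runs at -45.5° + (180° − 50.8°) = 83.70° from the x-axis; with |WH| = 27.4, H = W + 27.4·(cos 83.70°, sin 83.70°) = (29.43, 0.3450). The perpendicularity gives HP at right angles to WH; with |HP| = 8.7 on the left of WH, P = H + 8.7·(-0.9940, 0.1097) = (20.78, 1.300). Then cos ∠HPG = PH·PG / (|PH||PG|), giving 170.1°.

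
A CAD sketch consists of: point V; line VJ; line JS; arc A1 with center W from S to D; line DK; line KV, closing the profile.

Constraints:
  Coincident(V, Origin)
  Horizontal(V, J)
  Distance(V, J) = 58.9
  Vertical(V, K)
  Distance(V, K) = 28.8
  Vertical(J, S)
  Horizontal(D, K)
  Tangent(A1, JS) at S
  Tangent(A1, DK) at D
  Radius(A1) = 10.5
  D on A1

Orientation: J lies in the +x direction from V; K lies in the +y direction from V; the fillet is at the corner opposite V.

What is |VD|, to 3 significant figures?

56.3

V is at the origin; VJ is horizontal with |VJ| = 58.9 and J on the +x side, so J = (58.9, 0.00). VK is vertical with |VK| = 28.8 and K on the +y side, so K = (0.00, 28.8). The virtual corner opposite V is at (58.9, 28.8). Tangency of A1 to JS means the radius WS is perpendicular to JS and the tangent condition forces WD to be normal to DK, with radius 10.5, so the center W sits 10.5 in from both sides at W = (48.4, 18.3). That places the tangent points at S = (58.9, 18.3) on JS and D = (48.4, 28.8) on DK. Then |VD| = |D − V| = 56.3.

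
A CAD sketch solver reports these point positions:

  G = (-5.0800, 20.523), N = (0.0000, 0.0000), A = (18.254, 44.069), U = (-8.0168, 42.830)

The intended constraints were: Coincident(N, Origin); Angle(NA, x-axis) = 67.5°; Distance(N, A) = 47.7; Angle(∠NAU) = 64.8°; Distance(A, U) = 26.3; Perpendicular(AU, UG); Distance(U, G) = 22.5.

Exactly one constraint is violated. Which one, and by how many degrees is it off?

Perpendicular(AU, UG) — off by 4.80°.

N = (0.00, 0.00) ✓; NA at 67.50° ✓; |NA| = 47.70 ✓; ∠NAU = 64.80° ✓; |AU| = 26.30 ✓; ∠(AU, UG) = 94.80° ✗; |UG| = 22.50 ✓.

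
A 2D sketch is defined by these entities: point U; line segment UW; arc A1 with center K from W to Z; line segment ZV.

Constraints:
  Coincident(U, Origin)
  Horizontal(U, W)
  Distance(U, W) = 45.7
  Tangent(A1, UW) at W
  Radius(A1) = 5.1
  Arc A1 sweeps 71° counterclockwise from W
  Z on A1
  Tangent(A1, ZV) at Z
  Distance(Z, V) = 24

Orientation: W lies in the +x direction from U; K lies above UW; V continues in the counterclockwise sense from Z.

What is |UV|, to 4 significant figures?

63.92

U is at the origin; UW is horizontal with |UW| = 45.7 and W on the +x side, so W = (45.70, 0.000). The tangent condition forces KW to be normal to UW, so K = W + (0, 5.1) = (45.70, 5.100). On A1, W sits at bearing -90° from K; a 71° counterclockwise sweep puts Z at bearing -19°, so Z = K + 5.1·(cos -19°, sin -19°) = (50.52, 3.440). Tangency of A1 to ZV means the radius KZ is perpendicular to ZV, so ZV runs along (−sin -19°, cos -19°); with |ZV| = 24.0, V = (58.34, 26.13). Then |UV| = |V − U| = 63.92.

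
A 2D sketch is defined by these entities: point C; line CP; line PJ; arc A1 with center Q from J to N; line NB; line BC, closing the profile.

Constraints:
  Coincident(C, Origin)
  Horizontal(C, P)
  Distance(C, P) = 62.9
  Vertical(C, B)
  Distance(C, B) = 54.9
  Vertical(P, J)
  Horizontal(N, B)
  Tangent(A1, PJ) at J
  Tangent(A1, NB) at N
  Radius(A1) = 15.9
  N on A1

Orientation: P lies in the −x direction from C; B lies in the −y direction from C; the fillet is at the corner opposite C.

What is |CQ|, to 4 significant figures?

61.07

C is at the origin; CP is horizontal with |CP| = 62.9 and P on the −x side, so P = (-62.90, 0.000). C and B share the same x with |CB| = 54.9 and B on the −y side, so B = (0.000, -54.90). The virtual corner opposite C is at (-62.90, -54.90). The tangent condition forces QJ to be normal to PJ and tangency of A1 to NB means the radius QN is perpendicular to NB, with radius 15.9, so the center Q sits 15.9 in from both sides at Q = (-47.00, -39.00). Then |CQ| = |Q − C| = 61.07.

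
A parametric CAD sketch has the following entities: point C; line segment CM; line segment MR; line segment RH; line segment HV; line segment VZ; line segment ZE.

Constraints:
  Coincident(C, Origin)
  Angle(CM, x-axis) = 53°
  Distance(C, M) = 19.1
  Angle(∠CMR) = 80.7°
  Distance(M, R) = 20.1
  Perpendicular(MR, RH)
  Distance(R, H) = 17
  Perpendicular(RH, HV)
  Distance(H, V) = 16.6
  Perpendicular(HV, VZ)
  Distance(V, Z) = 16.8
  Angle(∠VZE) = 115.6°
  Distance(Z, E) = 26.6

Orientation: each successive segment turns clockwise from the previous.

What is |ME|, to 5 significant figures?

29.718

HV is perpendicular to VZ, so VZ runs at 43.700°; with |VZ| = 16.8, Z = (13.768, 12.585). ∠VZE = 115.6° gives ZE at -20.700° from the x-axis; with |ZE| = 26.6, E = (38.651, 3.1829). Then |ME| = |E − M| = 29.718.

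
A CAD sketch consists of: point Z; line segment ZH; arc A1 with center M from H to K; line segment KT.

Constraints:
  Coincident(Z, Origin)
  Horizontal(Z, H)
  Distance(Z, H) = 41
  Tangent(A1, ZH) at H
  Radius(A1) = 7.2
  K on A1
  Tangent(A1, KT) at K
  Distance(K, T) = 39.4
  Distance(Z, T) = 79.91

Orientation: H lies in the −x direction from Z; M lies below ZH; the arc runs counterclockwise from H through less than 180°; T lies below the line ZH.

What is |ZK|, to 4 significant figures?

46.07

Checks: ∠(MH, HZ) = 90.00° ✓; |MK| = 7.200 ✓; ∠(MK, KT) = 90.00° ✓; |KT| = 39.40 ✓; |ZT| = 79.91 ✓.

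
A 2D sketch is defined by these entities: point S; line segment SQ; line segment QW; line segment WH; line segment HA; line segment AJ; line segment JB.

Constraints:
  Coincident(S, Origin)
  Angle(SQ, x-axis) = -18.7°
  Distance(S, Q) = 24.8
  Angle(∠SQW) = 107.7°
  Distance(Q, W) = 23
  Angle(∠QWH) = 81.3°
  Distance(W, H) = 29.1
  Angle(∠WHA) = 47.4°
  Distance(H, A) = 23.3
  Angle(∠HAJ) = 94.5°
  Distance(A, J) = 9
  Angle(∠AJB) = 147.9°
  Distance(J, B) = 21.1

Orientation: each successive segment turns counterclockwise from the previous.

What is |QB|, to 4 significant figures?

31.30

S is at the origin; SQ runs at -18.7° with length 24.8, so Q = (23.49, -7.951). ∠SQW = 107.7° gives QW at 53.60° from the x-axis; with |QW| = 23.0, W = (37.14, 10.56). ∠QWH = 81.3° gives WH at 152.3° from the x-axis; with |WH| = 29.1, H = (11.37, 24.09). ∠WHA = 47.4° gives HA at -75.10° from the x-axis; with |HA| = 23.3, A = (17.37, 1.572). ∠HAJ = 94.5° gives AJ at 10.40° from the x-axis; with |AJ| = 9.0, J = (26.22, 3.196). ∠AJB = 147.9° gives JB at 42.50° from the x-axis; with |JB| = 21.1, B = (41.77, 17.45). Then |QB| = |B − Q| = 31.30.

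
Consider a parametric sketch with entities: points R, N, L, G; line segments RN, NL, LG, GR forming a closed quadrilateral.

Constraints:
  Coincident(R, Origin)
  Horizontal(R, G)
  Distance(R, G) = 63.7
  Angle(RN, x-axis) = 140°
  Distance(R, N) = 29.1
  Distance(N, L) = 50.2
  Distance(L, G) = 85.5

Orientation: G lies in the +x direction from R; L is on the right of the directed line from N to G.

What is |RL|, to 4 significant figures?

34.94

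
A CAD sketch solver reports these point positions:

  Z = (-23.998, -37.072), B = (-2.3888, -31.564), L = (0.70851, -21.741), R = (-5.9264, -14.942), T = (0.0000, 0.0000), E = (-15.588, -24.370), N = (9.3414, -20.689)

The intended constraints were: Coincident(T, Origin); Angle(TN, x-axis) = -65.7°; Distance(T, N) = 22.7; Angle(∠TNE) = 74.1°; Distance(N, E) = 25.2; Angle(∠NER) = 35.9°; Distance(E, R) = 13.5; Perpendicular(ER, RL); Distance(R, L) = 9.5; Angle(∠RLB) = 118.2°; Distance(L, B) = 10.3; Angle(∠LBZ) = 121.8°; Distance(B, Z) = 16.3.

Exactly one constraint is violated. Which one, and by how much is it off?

Distance(B, Z) = 16.3 — off by 6.00.

T = (0.00, 0.00) ✓; TN at -65.70° ✓; |TN| = 22.70 ✓; ∠TNE = 74.10° ✓; |NE| = 25.20 ✓; ∠NER = 35.90° ✓; |ER| = 13.50 ✓; ∠(ER, RL) = 90.00° ✓; |RL| = 9.500 ✓; ∠RLB = 118.2° ✓; |LB| = 10.30 ✓; ∠LBZ = 121.8° ✓; |BZ| = 22.30 ✗.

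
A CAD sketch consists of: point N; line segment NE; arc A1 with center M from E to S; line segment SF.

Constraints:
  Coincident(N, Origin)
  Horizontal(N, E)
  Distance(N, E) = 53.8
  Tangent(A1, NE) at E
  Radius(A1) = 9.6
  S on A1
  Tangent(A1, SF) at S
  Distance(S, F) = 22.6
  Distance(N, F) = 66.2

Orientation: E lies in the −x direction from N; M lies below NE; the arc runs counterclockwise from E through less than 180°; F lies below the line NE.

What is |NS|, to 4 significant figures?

64.21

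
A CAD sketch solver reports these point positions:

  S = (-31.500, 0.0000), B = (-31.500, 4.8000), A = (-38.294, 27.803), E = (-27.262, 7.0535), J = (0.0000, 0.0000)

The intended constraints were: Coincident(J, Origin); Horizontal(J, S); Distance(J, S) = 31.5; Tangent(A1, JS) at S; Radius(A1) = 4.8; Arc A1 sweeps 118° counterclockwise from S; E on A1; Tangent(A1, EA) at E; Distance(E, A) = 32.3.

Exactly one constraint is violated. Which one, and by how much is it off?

Distance(E, A) = 32.3 — off by 8.80.

J = (0.00, 0.00) ✓; J.y = 0.00, S.y = 0.00 ✓; |JS| = 31.50 ✓; ∠(BS, SJ) = 90.00° ✓; |BS| = 4.800 ✓; bearing(B→E) − bearing(B→S) = 118.0° ✓; |BE| = 4.800 ✓; ∠(BE, EA) = 90.00° ✓; |EA| = 23.50 ✗.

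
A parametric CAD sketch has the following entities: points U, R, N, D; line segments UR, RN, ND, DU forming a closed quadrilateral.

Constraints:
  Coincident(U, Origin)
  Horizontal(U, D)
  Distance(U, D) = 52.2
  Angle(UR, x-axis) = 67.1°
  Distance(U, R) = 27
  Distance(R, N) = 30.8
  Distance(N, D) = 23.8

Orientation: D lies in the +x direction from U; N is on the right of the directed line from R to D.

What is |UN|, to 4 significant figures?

28.40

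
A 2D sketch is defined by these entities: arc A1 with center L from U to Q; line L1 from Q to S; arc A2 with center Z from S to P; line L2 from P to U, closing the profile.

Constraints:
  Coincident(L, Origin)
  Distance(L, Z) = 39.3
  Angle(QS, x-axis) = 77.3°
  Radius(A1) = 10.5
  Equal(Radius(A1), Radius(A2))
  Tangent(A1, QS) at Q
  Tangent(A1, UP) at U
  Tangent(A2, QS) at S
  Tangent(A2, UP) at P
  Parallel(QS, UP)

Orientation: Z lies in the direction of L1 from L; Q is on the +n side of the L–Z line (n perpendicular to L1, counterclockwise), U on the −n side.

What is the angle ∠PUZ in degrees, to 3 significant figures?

15.0°

The slot axis is L1's direction at 77.3°, so u = (cos 77.3°, sin 77.3°) = (0.220, 0.976) and n = (−sin 77.3°, cos 77.3°) = (-0.976, 0.220). L is at the origin and Z lies 39.3 along u from L, so Z = 39.3·u = (8.64, 38.3). Tangency of A1 to both parallel lines with radius 10.5 puts Q and U at L ± 10.5·n: Q = (-10.2, 2.31), U = (10.2, -2.31). Equal radii place S and P the same way about Z: S = Z + 10.5·n = (-1.60, 40.6), P = Z − 10.5·n = (18.9, 36.0). Then cos ∠PUZ = UP·UZ / (|UP||UZ|), giving 15.0°.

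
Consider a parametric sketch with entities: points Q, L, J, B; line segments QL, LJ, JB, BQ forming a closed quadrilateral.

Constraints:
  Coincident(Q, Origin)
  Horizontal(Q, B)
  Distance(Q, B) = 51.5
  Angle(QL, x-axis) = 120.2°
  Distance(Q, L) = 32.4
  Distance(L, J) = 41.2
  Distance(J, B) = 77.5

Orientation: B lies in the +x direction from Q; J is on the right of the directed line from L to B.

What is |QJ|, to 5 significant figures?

27.867

Q is at the origin; QB is horizontal with |QB| = 51.5 and B in +x, so B = (51.5, 0). QL runs at 120.2° with |QL| = 32.4, so L = (-16.298, 28.003). J is determined by |LJ| = 41.2 and |JB| = 77.5 together: it lies at the intersection of circle(L, 41.2) and circle(B, 77.5). With |LB| = 73.353, the foot of the radical line on LB is 7.3063 from L and the perpendicular offset is √(41.2² − 7.3063²) = 40.547. Taking the right-of-LB solution: J = (-25.024, -12.263).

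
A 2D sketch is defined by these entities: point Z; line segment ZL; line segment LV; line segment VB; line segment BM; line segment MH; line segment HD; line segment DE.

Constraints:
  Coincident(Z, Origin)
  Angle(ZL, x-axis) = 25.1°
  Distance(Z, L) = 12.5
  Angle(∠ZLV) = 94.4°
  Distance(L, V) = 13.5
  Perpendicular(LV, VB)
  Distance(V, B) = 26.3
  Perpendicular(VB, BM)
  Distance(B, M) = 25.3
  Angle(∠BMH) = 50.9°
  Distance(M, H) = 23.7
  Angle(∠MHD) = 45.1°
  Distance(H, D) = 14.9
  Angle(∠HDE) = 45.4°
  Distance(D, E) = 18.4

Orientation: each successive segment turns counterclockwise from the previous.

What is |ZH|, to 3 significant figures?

6.13

Z is at the origin; ZL runs at 25.1° with length 12.5, so L = (11.3, 5.30). ∠ZLV = 94.4° gives LV at 111° from the x-axis; with |LV| = 13.5, V = (6.55, 17.9). The perpendicularity gives VB at right angles to LV, so VB runs at -159°; with |VB| = 26.3, B = (-18.1, 8.63). VB is perpendicular to BM, so BM runs at -69.3°; with |BM| = 25.3, M = (-9.11, -15.0). ∠BMH = 50.9° gives MH at 59.8° from the x-axis; with |MH| = 23.7, H = (2.81, 5.45). Then |ZH| = |H − Z| = 6.13.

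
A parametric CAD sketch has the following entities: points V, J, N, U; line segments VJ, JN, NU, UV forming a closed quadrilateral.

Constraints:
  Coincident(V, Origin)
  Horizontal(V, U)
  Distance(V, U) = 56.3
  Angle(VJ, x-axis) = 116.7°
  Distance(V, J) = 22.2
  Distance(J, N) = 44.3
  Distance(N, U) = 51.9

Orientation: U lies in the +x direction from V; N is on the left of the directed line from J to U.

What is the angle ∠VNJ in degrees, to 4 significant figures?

25.51°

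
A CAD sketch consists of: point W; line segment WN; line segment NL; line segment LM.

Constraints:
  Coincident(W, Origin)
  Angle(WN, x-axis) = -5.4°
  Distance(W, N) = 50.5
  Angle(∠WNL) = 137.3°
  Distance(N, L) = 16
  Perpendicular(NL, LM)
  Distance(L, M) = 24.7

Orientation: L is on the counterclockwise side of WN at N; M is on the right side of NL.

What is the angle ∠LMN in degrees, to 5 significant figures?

32.934°

W is at the origin; WN runs at -5.4° with length 50.5, so N = 50.5·(cos -5.4°, sin -5.4°) = (50.276, -4.7525). ∠WNL = 137.3°, so NL runs at -5.4° + (180° − 137.3°) = 37.300° from the x-axis; with |NL| = 16.0, L = N + 16.0·(cos 37.300°, sin 37.300°) = (63.003, 4.9433). The perpendicularity gives LM at right angles to NL; with |LM| = 24.7 on the right of NL, M = L + 24.7·(0.60599, -0.79547) = (77.971, -14.705). Then cos ∠LMN = ML·MN / (|ML||MN|), giving 32.934°.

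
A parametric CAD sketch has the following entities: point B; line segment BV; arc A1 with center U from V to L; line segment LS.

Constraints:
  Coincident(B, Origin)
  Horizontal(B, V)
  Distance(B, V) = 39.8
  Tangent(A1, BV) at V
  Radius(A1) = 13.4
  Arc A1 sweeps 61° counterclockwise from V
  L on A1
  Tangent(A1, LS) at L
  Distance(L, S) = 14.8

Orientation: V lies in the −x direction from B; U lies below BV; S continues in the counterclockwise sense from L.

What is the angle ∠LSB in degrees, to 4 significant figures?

42.32°

B is at the origin; BV is horizontal with |BV| = 39.8 and V on the −x side, so V = (-39.80, 0.000). The tangent condition forces UV to be normal to BV, so U = V + (0, -13.4) = (-39.80, -13.40). On A1, V sits at bearing 90° from U; a 61° counterclockwise sweep puts L at bearing 151°, so L = U + 13.4·(cos 151°, sin 151°) = (-51.52, -6.904). The tangent condition forces UL to be normal to LS, so LS runs along (−sin 151°, cos 151°); with |LS| = 14.8, S = (-58.70, -19.85). Then cos ∠LSB = SL·SB / (|SL||SB|), giving 42.32°.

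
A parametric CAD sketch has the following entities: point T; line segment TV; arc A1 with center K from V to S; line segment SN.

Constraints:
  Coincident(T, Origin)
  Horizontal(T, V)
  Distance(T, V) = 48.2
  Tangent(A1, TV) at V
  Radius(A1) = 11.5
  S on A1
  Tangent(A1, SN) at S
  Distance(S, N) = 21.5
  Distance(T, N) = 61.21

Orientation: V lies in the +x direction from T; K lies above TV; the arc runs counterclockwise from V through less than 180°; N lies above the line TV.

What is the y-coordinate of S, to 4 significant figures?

16.32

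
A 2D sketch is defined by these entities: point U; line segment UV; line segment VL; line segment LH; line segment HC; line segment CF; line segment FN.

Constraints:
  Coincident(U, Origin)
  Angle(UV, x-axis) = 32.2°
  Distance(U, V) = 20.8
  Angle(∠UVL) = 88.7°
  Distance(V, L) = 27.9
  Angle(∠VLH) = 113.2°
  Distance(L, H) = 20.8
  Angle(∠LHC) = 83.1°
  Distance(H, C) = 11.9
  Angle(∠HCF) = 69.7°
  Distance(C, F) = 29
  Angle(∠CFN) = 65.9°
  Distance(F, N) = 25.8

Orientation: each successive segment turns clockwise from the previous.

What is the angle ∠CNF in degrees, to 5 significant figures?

62.198°

∠HCF = 69.7° gives CF at 26.900° from the x-axis; with |CF| = 29.0, F = (36.863, -8.4991). ∠CFN = 65.9° gives FN at -87.200° from the x-axis; with |FN| = 25.8, N = (38.123, -34.268). Then cos ∠CNF = NC·NF / (|NC||NF|), giving 62.198°.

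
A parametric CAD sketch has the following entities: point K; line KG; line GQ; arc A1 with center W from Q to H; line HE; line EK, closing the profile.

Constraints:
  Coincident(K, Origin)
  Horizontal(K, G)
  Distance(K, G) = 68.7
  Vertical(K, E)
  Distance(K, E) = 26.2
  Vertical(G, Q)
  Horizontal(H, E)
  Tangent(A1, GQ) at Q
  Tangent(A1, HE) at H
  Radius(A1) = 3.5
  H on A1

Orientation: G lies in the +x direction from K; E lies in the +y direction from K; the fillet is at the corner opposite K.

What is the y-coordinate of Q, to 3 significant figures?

22.7

The virtual corner opposite K is at (68.7, 26.2). The tangent condition forces WQ to be normal to GQ and the tangent condition forces WH to be normal to HE, with radius 3.5, so the center W sits 3.5 in from both sides at W = (65.2, 22.7). That places the tangent points at Q = (68.7, 22.7) on GQ and H = (65.2, 26.2) on HE. So Q.y = 22.7.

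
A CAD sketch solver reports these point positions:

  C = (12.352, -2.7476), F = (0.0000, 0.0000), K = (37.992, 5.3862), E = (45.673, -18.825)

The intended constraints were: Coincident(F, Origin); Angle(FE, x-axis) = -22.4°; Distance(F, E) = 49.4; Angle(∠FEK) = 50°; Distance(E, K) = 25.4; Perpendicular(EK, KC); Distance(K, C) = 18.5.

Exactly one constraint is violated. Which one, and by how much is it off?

Distance(K, C) = 18.5 — off by 8.40.

F = (0.00, 0.00) ✓; FE at -22.40° ✓; |FE| = 49.40 ✓; ∠FEK = 50.00° ✓; |EK| = 25.40 ✓; ∠(EK, KC) = 90.00° ✓; |KC| = 26.90 ✗.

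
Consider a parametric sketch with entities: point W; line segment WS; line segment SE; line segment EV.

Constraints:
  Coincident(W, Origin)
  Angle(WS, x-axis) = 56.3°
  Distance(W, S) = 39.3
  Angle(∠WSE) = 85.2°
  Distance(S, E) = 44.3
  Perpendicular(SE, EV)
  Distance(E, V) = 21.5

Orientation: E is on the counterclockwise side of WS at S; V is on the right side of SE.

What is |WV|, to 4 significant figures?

73.22

∠WSE = 85.2°, so SE runs at 56.3° + (180° − 85.2°) = 151.1° from the x-axis; with |SE| = 44.3, E = S + 44.3·(cos 151.1°, sin 151.1°) = (-16.98, 54.11). SE ⟂ EV; with |EV| = 21.5 on the right of SE, V = E + 21.5·(0.4833, 0.8755) = (-6.587, 72.93). Then |WV| = |V − W| = 73.22.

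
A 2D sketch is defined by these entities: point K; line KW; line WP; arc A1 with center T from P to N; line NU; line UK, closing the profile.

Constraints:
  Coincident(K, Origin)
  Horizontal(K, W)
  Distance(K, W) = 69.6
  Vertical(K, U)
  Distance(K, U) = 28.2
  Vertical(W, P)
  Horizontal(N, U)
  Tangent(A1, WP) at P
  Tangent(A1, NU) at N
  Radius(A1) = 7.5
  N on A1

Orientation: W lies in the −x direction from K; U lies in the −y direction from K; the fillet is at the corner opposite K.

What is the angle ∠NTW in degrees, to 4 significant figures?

160.1°

The virtual corner opposite K is at (-69.60, -28.20). Tangency of A1 to WP means the radius TP is perpendicular to WP and tangency of A1 to NU means the radius TN is perpendicular to NU, with radius 7.5, so the center T sits 7.5 in from both sides at T = (-62.10, -20.70). That places the tangent points at P = (-69.60, -20.70) on WP and N = (-62.10, -28.20) on NU. Then cos ∠NTW = TN·TW / (|TN||TW|), giving 160.1°.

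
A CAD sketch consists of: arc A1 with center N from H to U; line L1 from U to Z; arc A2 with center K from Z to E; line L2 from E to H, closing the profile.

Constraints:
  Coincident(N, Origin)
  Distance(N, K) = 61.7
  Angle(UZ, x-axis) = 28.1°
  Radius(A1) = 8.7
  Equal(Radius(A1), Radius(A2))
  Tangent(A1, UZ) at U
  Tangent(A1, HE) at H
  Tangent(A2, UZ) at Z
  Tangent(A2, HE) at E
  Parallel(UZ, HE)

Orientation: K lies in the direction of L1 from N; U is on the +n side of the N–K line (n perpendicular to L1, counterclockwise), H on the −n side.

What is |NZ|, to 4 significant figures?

62.31

Tangency of A1 to both parallel lines with radius 8.7 puts U and H at N ± 8.7·n: U = (-4.098, 7.675), H = (4.098, -7.675). Equal radii place Z and E the same way about K: Z = K + 8.7·n = (50.33, 36.74), E = K − 8.7·n = (58.53, 21.39). Then |NZ| = |Z − N| = 62.31.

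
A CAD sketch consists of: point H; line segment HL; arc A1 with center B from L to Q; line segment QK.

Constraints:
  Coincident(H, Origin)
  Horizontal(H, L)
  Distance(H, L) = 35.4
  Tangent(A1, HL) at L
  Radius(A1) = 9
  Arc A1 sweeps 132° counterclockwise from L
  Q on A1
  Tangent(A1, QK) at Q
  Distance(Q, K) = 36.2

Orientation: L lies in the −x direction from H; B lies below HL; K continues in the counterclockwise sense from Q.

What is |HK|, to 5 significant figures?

45.572

On A1, L sits at bearing 90° from B; a 132° counterclockwise sweep puts Q at bearing 222°, so Q = B + 9.0·(cos 222°, sin 222°) = (-42.088, -15.022). A1 meets QK tangentially, so BQ is at right angles to QK, so QK runs along (−sin 222°, cos 222°); with |QK| = 36.2, K = (-17.866, -41.924). Then |HK| = |K − H| = 45.572.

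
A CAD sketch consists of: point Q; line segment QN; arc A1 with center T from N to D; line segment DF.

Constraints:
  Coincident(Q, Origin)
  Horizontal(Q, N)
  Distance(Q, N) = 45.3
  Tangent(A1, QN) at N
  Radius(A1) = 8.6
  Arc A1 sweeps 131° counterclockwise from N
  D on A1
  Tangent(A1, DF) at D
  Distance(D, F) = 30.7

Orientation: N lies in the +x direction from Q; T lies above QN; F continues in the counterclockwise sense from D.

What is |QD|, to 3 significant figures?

53.7

Q is at the origin; QN is horizontal with |QN| = 45.3 and N on the +x side, so N = (45.3, 0.00). The tangent condition forces TN to be normal to QN, so T = N + (0, 8.6) = (45.3, 8.60). On A1, N sits at bearing -90° from T; a 131° counterclockwise sweep puts D at bearing 41°, so D = T + 8.6·(cos 41°, sin 41°) = (51.8, 14.2). Then |QD| = |D − Q| = 53.7.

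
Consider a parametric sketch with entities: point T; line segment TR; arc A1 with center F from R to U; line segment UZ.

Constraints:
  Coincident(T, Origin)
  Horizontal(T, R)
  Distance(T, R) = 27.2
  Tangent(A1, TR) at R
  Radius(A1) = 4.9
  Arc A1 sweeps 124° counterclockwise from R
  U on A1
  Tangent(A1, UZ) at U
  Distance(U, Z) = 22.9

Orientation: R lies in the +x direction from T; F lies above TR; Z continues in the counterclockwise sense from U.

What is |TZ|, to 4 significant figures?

32.40

T is at the origin; TR is horizontal with |TR| = 27.2 and R on the +x side, so R = (27.20, 0.000). The tangent condition forces FR to be normal to TR, so F = R + (0, 4.9) = (27.20, 4.900). On A1, R sits at bearing -90° from F; a 124° counterclockwise sweep puts U at bearing 34°, so U = F + 4.9·(cos 34°, sin 34°) = (31.26, 7.640). The tangent condition forces FU to be normal to UZ, so UZ runs along (−sin 34°, cos 34°); with |UZ| = 22.9, Z = (18.46, 26.63). Then |TZ| = |Z − T| = 32.40.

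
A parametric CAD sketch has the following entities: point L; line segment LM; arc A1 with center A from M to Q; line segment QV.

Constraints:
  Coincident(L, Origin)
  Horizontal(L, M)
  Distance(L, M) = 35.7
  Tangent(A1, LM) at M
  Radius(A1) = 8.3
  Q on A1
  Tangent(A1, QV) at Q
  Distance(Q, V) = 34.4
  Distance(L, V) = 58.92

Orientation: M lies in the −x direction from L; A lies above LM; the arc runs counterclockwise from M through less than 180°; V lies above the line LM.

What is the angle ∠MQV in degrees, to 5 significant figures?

124.89°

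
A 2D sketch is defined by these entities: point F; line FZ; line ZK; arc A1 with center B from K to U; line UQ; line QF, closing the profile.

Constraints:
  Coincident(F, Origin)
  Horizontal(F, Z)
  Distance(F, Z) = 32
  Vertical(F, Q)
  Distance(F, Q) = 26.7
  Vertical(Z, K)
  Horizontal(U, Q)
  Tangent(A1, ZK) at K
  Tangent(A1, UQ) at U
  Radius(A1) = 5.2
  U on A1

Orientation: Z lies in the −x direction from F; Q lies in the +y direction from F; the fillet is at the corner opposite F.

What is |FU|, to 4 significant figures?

37.83

F is at the origin; FZ is horizontal with |FZ| = 32.0 and Z on the −x side, so Z = (-32.00, 0.000). F and Q share the same x with |FQ| = 26.7 and Q on the +y side, so Q = (0.000, 26.70). The virtual corner opposite F is at (-32.00, 26.70). Tangency of A1 to ZK means the radius BK is perpendicular to ZK and since A1 is tangent to UQ there, BU ⟂ UQ, with radius 5.2, so the center B sits 5.2 in from both sides at B = (-26.80, 21.50). That places the tangent points at K = (-32.00, 21.50) on ZK and U = (-26.80, 26.70) on UQ. Then |FU| = |U − F| = 37.83.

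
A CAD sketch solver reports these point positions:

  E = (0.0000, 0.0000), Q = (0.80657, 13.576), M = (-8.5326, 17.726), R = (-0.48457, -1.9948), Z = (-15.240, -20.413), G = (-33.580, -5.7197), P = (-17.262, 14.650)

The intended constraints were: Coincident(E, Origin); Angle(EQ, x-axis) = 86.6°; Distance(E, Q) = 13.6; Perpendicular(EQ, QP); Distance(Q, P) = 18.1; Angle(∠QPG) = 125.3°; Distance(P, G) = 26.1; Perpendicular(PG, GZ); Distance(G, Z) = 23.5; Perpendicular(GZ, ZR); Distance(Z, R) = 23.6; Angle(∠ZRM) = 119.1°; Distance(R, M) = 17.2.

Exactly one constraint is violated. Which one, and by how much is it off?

Distance(R, M) = 17.2 — off by 4.10.

E = (0.00, 0.00) ✓; EQ at 86.60° ✓; |EQ| = 13.60 ✓; ∠(EQ, QP) = 90.00° ✓; |QP| = 18.10 ✓; ∠QPG = 125.3° ✓; |PG| = 26.10 ✓; ∠(PG, GZ) = 90.00° ✓; |GZ| = 23.50 ✓; ∠(GZ, ZR) = 90.00° ✓; |ZR| = 23.60 ✓; ∠ZRM = 119.1° ✓; |RM| = 21.30 ✗.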